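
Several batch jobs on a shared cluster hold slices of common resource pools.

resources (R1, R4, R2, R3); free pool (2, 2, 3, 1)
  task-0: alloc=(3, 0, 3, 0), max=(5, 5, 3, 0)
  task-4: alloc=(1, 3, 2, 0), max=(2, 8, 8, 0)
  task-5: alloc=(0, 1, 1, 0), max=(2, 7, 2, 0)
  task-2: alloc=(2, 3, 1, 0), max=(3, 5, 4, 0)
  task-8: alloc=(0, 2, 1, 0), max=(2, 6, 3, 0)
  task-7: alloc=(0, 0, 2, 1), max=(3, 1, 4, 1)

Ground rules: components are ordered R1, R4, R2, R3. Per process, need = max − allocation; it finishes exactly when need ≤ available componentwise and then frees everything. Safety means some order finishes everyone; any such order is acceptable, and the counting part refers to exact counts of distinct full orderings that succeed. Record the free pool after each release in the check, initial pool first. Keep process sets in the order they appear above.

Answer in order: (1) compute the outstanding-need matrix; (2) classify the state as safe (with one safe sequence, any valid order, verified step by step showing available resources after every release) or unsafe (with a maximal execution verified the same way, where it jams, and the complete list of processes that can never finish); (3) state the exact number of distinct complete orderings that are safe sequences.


(1) Need matrix, components ordered R1, R4, R2, R3:
  task-0: (2, 5, 0, 0)
  task-4: (1, 5, 6, 0)
  task-5: (2, 6, 1, 0)
  task-2: (1, 2, 3, 0)
  task-8: (2, 4, 2, 0)
  task-7: (3, 1, 2, 0)
(2) SAFE. One safe sequence: task-2, task-7, task-0, task-8, task-5, task-4.
Key observation: task-2 marks the first exact bind of the order: its need (1, 2, 3, 0) fits the free (2, 2, 3, 1) with zero slack on a requested resource.
Verifying each step:
  pool = (2, 2, 3, 1)
  task-2: need (1, 2, 3, 0) fits (2, 2, 3, 1); releases (2, 3, 1, 0), pool now (4, 5, 4, 1)
  task-7: need (3, 1, 2, 0) fits (4, 5, 4, 1); releases (0, 0, 2, 1), pool now (4, 5, 6, 2)
  task-0: need (2, 5, 0, 0) fits (4, 5, 6, 2); releases (3, 0, 3, 0), pool now (7, 5, 9, 2)
  task-8: need (2, 4, 2, 0) fits (7, 5, 9, 2); releases (0, 2, 1, 0), pool now (7, 7, 10, 2)
  task-5: need (2, 6, 1, 0) fits (7, 7, 10, 2); releases (0, 1, 1, 0), pool now (7, 8, 11, 2)
  task-4: need (1, 5, 6, 0) fits (7, 8, 11, 2); releases (1, 3, 2, 0), pool now (8, 11, 13, 2)
(3) Precisely 50 of the possible complete orderings are safe sequences.


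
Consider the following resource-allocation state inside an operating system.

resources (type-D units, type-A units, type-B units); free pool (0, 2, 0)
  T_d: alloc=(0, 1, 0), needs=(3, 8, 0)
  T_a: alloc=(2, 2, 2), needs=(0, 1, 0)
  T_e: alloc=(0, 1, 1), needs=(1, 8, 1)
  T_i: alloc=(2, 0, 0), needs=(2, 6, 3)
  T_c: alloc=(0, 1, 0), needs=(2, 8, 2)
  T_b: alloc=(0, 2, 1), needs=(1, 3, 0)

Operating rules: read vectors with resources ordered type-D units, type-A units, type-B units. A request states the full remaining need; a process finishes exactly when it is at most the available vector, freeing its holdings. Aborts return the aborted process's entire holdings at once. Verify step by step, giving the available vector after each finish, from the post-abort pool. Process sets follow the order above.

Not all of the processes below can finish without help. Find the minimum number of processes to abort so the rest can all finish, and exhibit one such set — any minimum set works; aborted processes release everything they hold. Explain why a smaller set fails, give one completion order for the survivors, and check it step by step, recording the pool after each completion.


The answer: abort T_e and T_c.
Key observation: aborting T_e and T_c returns (0, 2, 1), and T_d — hopeless before — runs at step 4 with the returned capacity in the pool.
Why nothing smaller works — every single abort fails: T_d alone leaves T_e blocked (short on type-A units); T_a alone leaves T_d blocked (short on type-A units); T_e alone leaves T_d blocked (short on type-A units); T_i alone leaves T_d blocked (short on type-A units); T_c alone leaves T_d blocked (short on type-A units); T_b alone leaves T_d blocked (short on type-A units).
One survivor order: T_a, T_i, T_b, T_d. Verifying each step (post-abort pool first):
  pool = (0, 4, 1)
  run T_a (needs (0, 1, 0), free (0, 4, 1)); after release of (2, 2, 2) the pool is (2, 6, 3)
  run T_i (needs (2, 6, 3), free (2, 6, 3)); after release of (2, 0, 0) the pool is (4, 6, 3)
  run T_b (needs (1, 3, 0), free (4, 6, 3)); after release of (0, 2, 1) the pool is (4, 8, 4)
  run T_d (needs (3, 8, 0), free (4, 8, 4)); after release of (0, 1, 0) the pool is (4, 9, 4)


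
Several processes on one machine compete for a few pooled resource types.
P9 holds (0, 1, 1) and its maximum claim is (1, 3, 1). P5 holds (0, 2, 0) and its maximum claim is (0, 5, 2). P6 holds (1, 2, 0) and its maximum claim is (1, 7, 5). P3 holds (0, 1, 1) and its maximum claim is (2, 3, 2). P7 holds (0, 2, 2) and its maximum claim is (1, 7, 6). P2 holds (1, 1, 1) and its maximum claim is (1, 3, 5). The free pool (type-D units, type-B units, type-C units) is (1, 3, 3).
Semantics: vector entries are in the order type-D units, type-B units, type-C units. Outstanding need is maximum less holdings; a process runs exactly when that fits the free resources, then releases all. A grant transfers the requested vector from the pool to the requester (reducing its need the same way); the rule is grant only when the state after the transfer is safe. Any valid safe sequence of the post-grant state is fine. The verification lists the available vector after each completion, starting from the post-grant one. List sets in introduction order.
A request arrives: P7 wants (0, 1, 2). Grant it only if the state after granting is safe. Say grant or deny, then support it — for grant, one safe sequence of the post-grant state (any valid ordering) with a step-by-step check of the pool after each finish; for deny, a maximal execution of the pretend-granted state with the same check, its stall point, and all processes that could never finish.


GRANT — the state after the grant stays safe, e.g. via P9, P5, P7, P2, P3, P6.
Key observation: the transfer keeps a workable pool ((1, 2, 1)); P9 starts the safe sequence.
Step-by-step check of the post-grant state:
  pool = (1, 2, 1)
  P9: need (1, 2, 0) fits (1, 2, 1); releases (0, 1, 1), pool now (1, 3, 2)
  P5: need (0, 3, 2) fits (1, 3, 2); releases (0, 2, 0), pool now (1, 5, 2)
  P7: need (1, 4, 2) fits (1, 5, 2); releases (0, 3, 4), pool now (1, 8, 6)
  P2: need (0, 2, 4) fits (1, 8, 6); releases (1, 1, 1), pool now (2, 9, 7)
  P3: need (2, 2, 1) fits (2, 9, 7); releases (0, 1, 1), pool now (2, 10, 8)
  P6: need (0, 5, 5) fits (2, 10, 8); releases (1, 2, 0), pool now (3, 12, 8)


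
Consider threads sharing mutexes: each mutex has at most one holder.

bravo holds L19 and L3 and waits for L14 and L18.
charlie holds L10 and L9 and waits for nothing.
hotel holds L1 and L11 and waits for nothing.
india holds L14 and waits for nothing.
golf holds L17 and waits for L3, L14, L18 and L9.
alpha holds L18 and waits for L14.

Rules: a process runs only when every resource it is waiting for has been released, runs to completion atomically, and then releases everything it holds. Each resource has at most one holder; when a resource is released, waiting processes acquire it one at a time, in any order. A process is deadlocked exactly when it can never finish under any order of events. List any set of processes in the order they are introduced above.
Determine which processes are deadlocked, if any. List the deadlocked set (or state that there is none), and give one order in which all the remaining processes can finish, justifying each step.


The deadlocked set is empty.
Key observation: every chain of waits terminates; starting from the processes that wait on nothing, all the rest unlock in turn.
One completion order for the rest: india, hotel, charlie, alpha, bravo, golf.
Walking it through:
  india: no waits; runs immediately, freeing L14
  hotel: no waits; runs immediately, freeing L1 and L11
  charlie: no waits; runs immediately, freeing L10 and L9
  run alpha (all its waits — L14 — are resolved); releases L18
  run bravo (all its waits — L14 and L18 — are resolved); releases L19 and L3
  run golf (all its waits — L3, L14, L18 and L9 — are resolved); releases L17


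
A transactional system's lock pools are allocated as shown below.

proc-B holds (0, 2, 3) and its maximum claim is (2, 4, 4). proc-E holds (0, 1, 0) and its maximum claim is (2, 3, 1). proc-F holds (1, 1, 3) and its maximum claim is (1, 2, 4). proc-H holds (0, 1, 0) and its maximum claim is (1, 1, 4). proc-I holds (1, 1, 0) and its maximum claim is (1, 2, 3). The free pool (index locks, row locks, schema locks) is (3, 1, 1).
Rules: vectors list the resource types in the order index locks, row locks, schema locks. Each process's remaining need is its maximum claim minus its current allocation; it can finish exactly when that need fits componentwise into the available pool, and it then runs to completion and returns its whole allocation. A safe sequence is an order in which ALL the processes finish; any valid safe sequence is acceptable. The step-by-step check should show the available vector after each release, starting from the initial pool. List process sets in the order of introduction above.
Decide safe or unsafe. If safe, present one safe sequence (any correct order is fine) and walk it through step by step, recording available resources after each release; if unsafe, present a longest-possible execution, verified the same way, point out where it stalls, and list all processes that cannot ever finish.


SAFE — a valid safe sequence is proc-F, proc-I, proc-B, proc-H, proc-E.
Key observation: proc-F is the earliest step where a requested resource binds exactly: need (0, 1, 1), pool (3, 1, 1) at its turn.
Verifying each step:
  pool = (3, 1, 1)
  proc-F: need (0, 1, 1) fits (3, 1, 1); releases (1, 1, 3), pool now (4, 2, 4)
  proc-I: need (0, 1, 3) fits (4, 2, 4); releases (1, 1, 0), pool now (5, 3, 4)
  proc-B: need (2, 2, 1) fits (5, 3, 4); releases (0, 2, 3), pool now (5, 5, 7)
  proc-H: need (1, 0, 4) fits (5, 5, 7); releases (0, 1, 0), pool now (5, 6, 7)
  proc-E: need (2, 2, 1) fits (5, 6, 7); releases (0, 1, 0), pool now (5, 7, 7)


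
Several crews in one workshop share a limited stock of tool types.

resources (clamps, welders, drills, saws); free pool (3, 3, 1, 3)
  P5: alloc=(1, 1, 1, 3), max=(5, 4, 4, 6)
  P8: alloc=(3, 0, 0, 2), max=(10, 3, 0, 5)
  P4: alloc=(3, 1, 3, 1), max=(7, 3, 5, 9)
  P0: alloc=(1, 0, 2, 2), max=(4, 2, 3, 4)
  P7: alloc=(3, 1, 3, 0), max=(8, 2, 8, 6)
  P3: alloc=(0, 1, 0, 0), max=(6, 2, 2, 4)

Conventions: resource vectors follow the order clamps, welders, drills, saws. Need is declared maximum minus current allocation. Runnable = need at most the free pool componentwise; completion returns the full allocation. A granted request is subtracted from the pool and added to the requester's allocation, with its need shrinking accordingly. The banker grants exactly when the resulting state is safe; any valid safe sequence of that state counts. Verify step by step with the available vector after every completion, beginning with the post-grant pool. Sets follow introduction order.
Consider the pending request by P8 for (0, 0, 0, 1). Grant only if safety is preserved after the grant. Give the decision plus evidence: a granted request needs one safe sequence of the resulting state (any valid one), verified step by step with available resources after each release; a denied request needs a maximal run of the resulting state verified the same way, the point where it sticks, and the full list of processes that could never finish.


DENY. Granting would leave the state unsafe.
Key observation: after P0, P5 the pool peaks at (5, 4, 4, 7), and each blocked process is short somewhere: P8 on clamps; P4 on saws; P7 on drills; P3 on clamps.
On the post-grant state, P0, P5 is a maximal run — nothing extends it. Walking it through:
  pool = (3, 3, 1, 2)
  P0: need (3, 2, 1, 2) fits (3, 3, 1, 2); releases (1, 0, 2, 2), pool now (4, 3, 3, 4)
  P5: need (4, 3, 3, 3) fits (4, 3, 3, 4); releases (1, 1, 1, 3), pool now (5, 4, 4, 7)
  P8 cannot run: need (7, 3, 0, 2) vs free (5, 4, 4, 7) (insufficient clamps)
  P4 cannot run: need (4, 2, 2, 8) vs free (5, 4, 4, 7) (insufficient saws)
  P7 cannot run: need (5, 1, 5, 6) vs free (5, 4, 4, 7) (insufficient drills)
  P3 cannot run: need (6, 1, 2, 4) vs free (5, 4, 4, 7) (insufficient clamps)
Post-grant, the permanently blocked set is P8, P4, P7 and P3.


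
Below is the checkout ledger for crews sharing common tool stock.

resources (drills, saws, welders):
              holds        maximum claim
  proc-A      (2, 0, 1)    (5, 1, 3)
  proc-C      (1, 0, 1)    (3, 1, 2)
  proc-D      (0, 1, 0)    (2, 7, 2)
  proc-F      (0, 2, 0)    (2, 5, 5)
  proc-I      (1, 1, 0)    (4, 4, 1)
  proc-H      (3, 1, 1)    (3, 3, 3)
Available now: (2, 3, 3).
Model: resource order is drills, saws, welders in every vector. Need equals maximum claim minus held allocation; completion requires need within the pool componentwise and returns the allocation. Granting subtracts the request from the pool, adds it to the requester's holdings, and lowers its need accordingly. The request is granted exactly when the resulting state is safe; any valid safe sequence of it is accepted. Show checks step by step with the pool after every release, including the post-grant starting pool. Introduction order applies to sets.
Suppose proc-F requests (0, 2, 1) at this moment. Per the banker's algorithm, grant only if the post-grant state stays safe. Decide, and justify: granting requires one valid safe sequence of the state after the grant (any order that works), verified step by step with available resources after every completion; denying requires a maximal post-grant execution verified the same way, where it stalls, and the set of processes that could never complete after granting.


GRANT — the state after the grant stays safe, e.g. via proc-C, proc-A, proc-F, proc-I, proc-H, proc-D.
Key observation: the grant leaves (2, 1, 2) free — enough for proc-C, whose release restarts the cascade.
Check on the post-grant state, step by step:
  pool = (2, 1, 2)
  run proc-C (needs (2, 1, 1), free (2, 1, 2)); after release of (1, 0, 1) the pool is (3, 1, 3)
  run proc-A (needs (3, 1, 2), free (3, 1, 3)); after release of (2, 0, 1) the pool is (5, 1, 4)
  run proc-F (needs (2, 1, 4), free (5, 1, 4)); after release of (0, 4, 1) the pool is (5, 5, 5)
  run proc-I (needs (3, 3, 1), free (5, 5, 5)); after release of (1, 1, 0) the pool is (6, 6, 5)
  run proc-H (needs (0, 2, 2), free (6, 6, 5)); after release of (3, 1, 1) the pool is (9, 7, 6)
  run proc-D (needs (2, 6, 2), free (9, 7, 6)); after release of (0, 1, 0) the pool is (9, 8, 6)


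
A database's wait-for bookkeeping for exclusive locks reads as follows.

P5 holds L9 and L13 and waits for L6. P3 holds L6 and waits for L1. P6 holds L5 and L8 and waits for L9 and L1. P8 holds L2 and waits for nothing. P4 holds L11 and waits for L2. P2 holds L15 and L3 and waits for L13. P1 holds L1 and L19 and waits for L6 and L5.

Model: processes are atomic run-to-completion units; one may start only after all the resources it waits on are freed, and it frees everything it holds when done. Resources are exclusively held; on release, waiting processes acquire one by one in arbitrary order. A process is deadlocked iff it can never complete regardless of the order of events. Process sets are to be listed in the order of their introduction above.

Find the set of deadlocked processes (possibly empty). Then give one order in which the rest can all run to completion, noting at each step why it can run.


Deadlocked: P5, P3, P6, P2 and P1.
Key observation: P3 -> P1 -> P3 is a circular wait — nothing in it can go first; P5 and P6 are caught in further circular waits and P2 waits into the deadlock from upstream.
One completion order for the rest: P8, P4.
Step-by-step check:
  P8: no waits; runs immediately, freeing L2
  run P4 (all its waits — L2 — are resolved); releases L11


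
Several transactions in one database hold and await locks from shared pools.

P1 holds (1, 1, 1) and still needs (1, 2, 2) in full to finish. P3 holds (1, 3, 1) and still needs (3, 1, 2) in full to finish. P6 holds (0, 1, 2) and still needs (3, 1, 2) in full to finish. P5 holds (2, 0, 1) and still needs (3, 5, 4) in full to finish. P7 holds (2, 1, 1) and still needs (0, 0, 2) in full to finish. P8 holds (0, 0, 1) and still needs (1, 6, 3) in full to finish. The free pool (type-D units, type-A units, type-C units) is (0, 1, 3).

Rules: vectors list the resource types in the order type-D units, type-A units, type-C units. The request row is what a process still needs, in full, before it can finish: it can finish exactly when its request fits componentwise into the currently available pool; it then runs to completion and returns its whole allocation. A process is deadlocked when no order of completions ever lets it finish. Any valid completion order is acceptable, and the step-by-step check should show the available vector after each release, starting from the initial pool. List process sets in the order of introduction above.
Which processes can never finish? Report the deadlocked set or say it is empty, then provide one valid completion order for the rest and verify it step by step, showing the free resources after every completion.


No process is deadlocked.
Key observation: the pool covers P7 at once, and every later process fits after earlier releases.
The rest can finish in the order P7, P1, P3, P8, P6, P5. Walking it through:
  pool = (0, 1, 3)
  P7 needs (0, 0, 2) <= (0, 1, 3) -> finishes; pool += (2, 1, 1) = (2, 2, 4)
  P1 needs (1, 2, 2) <= (2, 2, 4) -> finishes; pool += (1, 1, 1) = (3, 3, 5)
  P3 needs (3, 1, 2) <= (3, 3, 5) -> finishes; pool += (1, 3, 1) = (4, 6, 6)
  P8 needs (1, 6, 3) <= (4, 6, 6) -> finishes; pool += (0, 0, 1) = (4, 6, 7)
  P6 needs (3, 1, 2) <= (4, 6, 7) -> finishes; pool += (0, 1, 2) = (4, 7, 9)
  P5 needs (3, 5, 4) <= (4, 7, 9) -> finishes; pool += (2, 0, 1) = (6, 7, 10)


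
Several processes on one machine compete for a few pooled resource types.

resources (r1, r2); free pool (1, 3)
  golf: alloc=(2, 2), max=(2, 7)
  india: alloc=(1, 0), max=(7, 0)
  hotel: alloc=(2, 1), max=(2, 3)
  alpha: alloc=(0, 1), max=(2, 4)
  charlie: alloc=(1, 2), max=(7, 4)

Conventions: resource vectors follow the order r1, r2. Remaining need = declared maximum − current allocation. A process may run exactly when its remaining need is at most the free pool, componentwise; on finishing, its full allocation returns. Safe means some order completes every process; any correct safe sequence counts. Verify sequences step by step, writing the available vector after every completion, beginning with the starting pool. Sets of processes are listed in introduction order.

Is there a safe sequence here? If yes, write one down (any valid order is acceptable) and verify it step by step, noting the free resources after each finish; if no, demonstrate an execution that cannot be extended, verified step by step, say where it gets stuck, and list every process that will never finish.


UNSAFE — no complete ordering exists.
Key observation: even finishing hotel, alpha, golf leaves just (5, 7) free — too little r1 for any of the remaining processes.
Going as far as possible: hotel, alpha, golf; after that, nothing fits. Verifying each step:
  pool = (1, 3)
  run hotel (needs (0, 2), free (1, 3)); after release of (2, 1) the pool is (3, 4)
  run alpha (needs (2, 3), free (3, 4)); after release of (0, 1) the pool is (3, 5)
  run golf (needs (0, 5), free (3, 5)); after release of (2, 2) the pool is (5, 7)
  blocked: india wants (6, 0), pool (5, 7) — not enough r1
  blocked: charlie wants (6, 2), pool (5, 7) — not enough r1
Processes that can never finish: india and charlie.


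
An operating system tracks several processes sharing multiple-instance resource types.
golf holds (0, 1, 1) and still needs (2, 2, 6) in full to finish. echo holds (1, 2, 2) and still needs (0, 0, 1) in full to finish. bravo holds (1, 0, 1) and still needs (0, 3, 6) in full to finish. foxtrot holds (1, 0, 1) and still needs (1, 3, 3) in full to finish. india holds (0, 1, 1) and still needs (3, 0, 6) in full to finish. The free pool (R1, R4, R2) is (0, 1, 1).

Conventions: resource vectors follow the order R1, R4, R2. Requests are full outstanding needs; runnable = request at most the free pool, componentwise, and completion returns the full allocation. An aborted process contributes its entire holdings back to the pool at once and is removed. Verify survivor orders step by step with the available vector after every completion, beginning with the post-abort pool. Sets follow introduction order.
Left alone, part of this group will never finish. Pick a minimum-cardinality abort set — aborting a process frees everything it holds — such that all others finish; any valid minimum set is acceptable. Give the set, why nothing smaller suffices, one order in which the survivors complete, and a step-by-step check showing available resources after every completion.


Minimum abort set: golf and india.
Key observation: bravo was stuck for good until golf and india gave back (0, 2, 2); in the order shown it finishes at step 3.
Why nothing smaller works — every single abort fails: golf alone leaves bravo blocked (short on R2); echo alone leaves golf blocked (short on R2); bravo alone leaves golf blocked (short on R2); foxtrot alone leaves golf blocked (short on R2); india alone leaves golf blocked (short on R2).
Survivors finish in the order: echo, foxtrot, bravo. Step-by-step check (pool after the aborts first):
  pool = (0, 3, 3)
  echo needs (0, 0, 1) <= (0, 3, 3) -> finishes; pool += (1, 2, 2) = (1, 5, 5)
  foxtrot needs (1, 3, 3) <= (1, 5, 5) -> finishes; pool += (1, 0, 1) = (2, 5, 6)
  bravo needs (0, 3, 6) <= (2, 5, 6) -> finishes; pool += (1, 0, 1) = (3, 5, 7)


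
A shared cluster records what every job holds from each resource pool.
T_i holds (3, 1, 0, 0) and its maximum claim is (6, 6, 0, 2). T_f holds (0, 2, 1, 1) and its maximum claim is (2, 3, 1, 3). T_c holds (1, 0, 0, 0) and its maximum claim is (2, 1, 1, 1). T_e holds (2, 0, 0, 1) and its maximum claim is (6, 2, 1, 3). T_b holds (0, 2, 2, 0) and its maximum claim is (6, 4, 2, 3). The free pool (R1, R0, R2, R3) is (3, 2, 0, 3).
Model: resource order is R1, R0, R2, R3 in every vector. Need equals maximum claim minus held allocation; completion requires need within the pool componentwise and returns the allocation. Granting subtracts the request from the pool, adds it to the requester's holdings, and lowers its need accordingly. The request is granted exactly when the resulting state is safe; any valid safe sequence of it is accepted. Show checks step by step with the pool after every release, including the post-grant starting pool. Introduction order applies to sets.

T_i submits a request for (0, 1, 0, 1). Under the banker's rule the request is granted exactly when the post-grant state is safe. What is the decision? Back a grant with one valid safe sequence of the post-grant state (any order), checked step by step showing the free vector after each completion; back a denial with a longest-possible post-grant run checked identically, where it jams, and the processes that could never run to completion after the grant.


GRANT. The post-grant state is safe; one safe sequence: T_f, T_c, T_e, T_b, T_i.
Key observation: (3, 1, 0, 2) free after granting still covers T_f first, and each release covers the next.
Check on the post-grant state, step by step:
  pool = (3, 1, 0, 2)
  T_f: need (2, 1, 0, 2) fits (3, 1, 0, 2); releases (0, 2, 1, 1), pool now (3, 3, 1, 3)
  T_c: need (1, 1, 1, 1) fits (3, 3, 1, 3); releases (1, 0, 0, 0), pool now (4, 3, 1, 3)
  T_e: need (4, 2, 1, 2) fits (4, 3, 1, 3); releases (2, 0, 0, 1), pool now (6, 3, 1, 4)
  T_b: need (6, 2, 0, 3) fits (6, 3, 1, 4); releases (0, 2, 2, 0), pool now (6, 5, 3, 4)
  T_i: need (3, 4, 0, 1) fits (6, 5, 3, 4); releases (3, 2, 0, 1), pool now (9, 7, 3, 5)


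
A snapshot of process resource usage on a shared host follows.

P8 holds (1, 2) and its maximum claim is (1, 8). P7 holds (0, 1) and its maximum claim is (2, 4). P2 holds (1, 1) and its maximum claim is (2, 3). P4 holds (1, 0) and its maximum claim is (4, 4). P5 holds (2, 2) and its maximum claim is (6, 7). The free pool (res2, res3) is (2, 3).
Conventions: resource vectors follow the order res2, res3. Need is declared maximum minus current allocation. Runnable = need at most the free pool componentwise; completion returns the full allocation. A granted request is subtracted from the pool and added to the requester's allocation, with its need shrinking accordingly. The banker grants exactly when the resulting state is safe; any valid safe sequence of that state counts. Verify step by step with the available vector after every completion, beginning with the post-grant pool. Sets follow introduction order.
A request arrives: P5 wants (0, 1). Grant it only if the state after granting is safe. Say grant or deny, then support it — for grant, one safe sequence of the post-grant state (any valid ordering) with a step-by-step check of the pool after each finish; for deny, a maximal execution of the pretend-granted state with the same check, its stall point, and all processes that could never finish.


GRANT. The post-grant state is safe; one safe sequence: P2, P7, P4, P5, P8.
Key observation: after the grant the pool drops to (2, 2), which still lets P2 finish first and unwind the rest.
Verifying the post-grant state step by step:
  pool = (2, 2)
  P2: need (1, 2) fits (2, 2); releases (1, 1), pool now (3, 3)
  P7: need (2, 3) fits (3, 3); releases (0, 1), pool now (3, 4)
  P4: need (3, 4) fits (3, 4); releases (1, 0), pool now (4, 4)
  P5: need (4, 4) fits (4, 4); releases (2, 3), pool now (6, 7)
  P8: need (0, 6) fits (6, 7); releases (1, 2), pool now (7, 9)


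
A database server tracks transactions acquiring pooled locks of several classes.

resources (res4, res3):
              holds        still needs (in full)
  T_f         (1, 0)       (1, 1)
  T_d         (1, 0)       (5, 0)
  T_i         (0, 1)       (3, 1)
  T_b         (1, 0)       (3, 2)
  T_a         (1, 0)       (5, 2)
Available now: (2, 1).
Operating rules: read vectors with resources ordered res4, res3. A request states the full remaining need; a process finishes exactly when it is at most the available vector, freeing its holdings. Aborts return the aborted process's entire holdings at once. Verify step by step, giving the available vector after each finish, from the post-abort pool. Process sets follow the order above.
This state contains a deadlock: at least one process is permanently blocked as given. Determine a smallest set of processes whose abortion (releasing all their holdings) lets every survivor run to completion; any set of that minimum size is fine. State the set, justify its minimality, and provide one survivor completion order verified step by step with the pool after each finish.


The answer: abort T_d.
Key observation: T_a was stuck for good until T_d gave back (1, 0); in the order shown it finishes at step 4.
Minimality: the empty abort set fails — the state is deadlocked as it stands.
Survivors finish in the order: T_f, T_i, T_b, T_a. Check, step by step (pool after the aborts first):
  pool = (3, 1)
  run T_f (needs (1, 1), free (3, 1)); after release of (1, 0) the pool is (4, 1)
  run T_i (needs (3, 1), free (4, 1)); after release of (0, 1) the pool is (4, 2)
  run T_b (needs (3, 2), free (4, 2)); after release of (1, 0) the pool is (5, 2)
  run T_a (needs (5, 2), free (5, 2)); after release of (1, 0) the pool is (6, 2)


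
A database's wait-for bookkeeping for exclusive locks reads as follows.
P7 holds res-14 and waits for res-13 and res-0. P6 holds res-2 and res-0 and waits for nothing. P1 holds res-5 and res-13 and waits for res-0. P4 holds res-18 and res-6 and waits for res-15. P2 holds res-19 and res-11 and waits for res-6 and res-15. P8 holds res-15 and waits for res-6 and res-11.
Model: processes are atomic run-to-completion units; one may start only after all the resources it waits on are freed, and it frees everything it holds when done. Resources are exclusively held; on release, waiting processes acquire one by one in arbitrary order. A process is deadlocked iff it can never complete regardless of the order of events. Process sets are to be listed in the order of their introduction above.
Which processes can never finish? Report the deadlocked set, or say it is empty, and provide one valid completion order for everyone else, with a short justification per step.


Deadlocked set: P4, P2 and P8.
Key observation: the knot is the closed ring of waits P4 -> P8 -> P4; P2 is caught in further circular waits.
The rest can finish in the order P6, P1, P7.
Verifying each step:
  P6 waits on nothing -> runs at once and releases res-2 and res-0
  run P1 (all its waits — res-0 — are resolved); releases res-5 and res-13
  run P7 (all its waits — res-13 and res-0 — are resolved); releases res-14


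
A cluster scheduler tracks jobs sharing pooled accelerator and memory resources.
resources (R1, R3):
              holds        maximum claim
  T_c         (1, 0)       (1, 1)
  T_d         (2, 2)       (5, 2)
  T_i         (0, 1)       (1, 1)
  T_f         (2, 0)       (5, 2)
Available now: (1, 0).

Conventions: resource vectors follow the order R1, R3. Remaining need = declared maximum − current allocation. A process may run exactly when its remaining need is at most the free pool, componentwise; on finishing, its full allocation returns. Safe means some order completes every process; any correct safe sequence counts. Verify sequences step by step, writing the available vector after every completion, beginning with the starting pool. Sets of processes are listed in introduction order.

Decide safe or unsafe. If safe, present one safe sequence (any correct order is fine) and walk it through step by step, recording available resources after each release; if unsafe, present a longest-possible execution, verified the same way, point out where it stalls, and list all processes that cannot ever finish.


The state is UNSAFE.
Key observation: after T_i, T_c complete, (2, 1) is the best the pool ever gets, yet each leftover process wants more R1.
The run T_i, T_c cannot be extended any further. Check, step by step:
  pool = (1, 0)
  run T_i (needs (1, 0), free (1, 0)); after release of (0, 1) the pool is (1, 1)
  run T_c (needs (0, 1), free (1, 1)); after release of (1, 0) the pool is (2, 1)
  T_d cannot run: need (3, 0) vs free (2, 1) (insufficient R1)
  T_f cannot run: need (3, 2) vs free (2, 1) (insufficient R1 and R3)
Never able to finish: T_d and T_f.


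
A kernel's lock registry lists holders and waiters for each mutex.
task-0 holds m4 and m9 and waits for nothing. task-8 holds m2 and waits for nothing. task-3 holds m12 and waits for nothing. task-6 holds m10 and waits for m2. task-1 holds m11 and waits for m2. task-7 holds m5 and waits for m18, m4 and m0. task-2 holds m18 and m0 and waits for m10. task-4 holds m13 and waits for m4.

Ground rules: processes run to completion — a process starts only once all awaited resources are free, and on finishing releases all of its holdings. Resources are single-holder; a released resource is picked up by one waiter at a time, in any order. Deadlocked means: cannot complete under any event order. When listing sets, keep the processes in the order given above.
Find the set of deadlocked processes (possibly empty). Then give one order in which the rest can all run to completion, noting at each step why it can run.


No process is deadlocked.
Key observation: although several processes wait, no cycle exists — each chain bottoms out at a free runner.
One completion order for the rest: task-8, task-6, task-2, task-3, task-0, task-4, task-7, task-1.
Step-by-step check:
  task-8: no waits; runs immediately, freeing m2
  run task-6 (all its waits — m2 — are resolved); releases m10
  run task-2 (all its waits — m10 — are resolved); releases m18 and m0
  task-3: no waits; runs immediately, freeing m12
  task-0: no waits; runs immediately, freeing m4 and m9
  run task-4 (all its waits — m4 — are resolved); releases m13
  run task-7 (all its waits — m18, m4 and m0 — are resolved); releases m5
  run task-1 (all its waits — m2 — are resolved); releases m11


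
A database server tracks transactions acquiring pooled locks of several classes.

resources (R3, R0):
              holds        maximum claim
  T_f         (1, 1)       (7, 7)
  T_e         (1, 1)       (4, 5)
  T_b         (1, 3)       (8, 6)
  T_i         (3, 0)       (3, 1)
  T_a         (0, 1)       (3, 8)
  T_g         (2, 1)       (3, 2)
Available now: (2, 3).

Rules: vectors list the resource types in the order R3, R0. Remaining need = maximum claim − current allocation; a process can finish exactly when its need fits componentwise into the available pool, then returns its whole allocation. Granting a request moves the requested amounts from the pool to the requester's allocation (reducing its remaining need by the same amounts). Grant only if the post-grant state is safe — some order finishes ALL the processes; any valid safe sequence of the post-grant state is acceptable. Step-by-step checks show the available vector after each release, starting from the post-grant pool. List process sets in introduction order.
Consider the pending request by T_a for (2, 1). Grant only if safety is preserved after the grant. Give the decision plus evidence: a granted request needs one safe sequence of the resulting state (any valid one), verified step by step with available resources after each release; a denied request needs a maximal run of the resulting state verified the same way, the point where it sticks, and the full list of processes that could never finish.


DENY. Granting would leave the state unsafe.
Key observation: after T_i, T_g the pool peaks at (5, 3), and each blocked process is short somewhere: T_f on R3, R0; T_e on R0; T_b on R3; T_a on R0.
On the post-grant state, T_i, T_g is a maximal run — nothing extends it. Verifying each step:
  pool = (0, 2)
  T_i needs (0, 1) <= (0, 2) -> finishes; pool += (3, 0) = (3, 2)
  T_g needs (1, 1) <= (3, 2) -> finishes; pool += (2, 1) = (5, 3)
  T_f cannot run: need (6, 6) vs free (5, 3) (insufficient R3 and R0)
  T_e cannot run: need (3, 4) vs free (5, 3) (insufficient R0)
  T_b cannot run: need (7, 3) vs free (5, 3) (insufficient R3)
  T_a cannot run: need (1, 6) vs free (5, 3) (insufficient R0)
Processes that could never finish after the grant: T_f, T_e, T_b and T_a.


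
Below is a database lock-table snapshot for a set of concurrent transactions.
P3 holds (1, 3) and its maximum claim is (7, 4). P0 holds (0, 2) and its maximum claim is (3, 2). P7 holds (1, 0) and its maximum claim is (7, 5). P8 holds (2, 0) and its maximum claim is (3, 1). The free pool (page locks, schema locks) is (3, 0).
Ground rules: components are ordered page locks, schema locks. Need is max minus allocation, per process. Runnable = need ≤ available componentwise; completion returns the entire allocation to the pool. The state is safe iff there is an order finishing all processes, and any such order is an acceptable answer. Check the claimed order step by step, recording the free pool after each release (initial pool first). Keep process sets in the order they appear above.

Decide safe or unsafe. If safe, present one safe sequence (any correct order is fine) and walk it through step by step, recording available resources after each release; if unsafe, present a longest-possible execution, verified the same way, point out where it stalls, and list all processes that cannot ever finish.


UNSAFE.
Key observation: P0, P8 can finish, but then (5, 2) is all there is, and the blocked group's page locks demands exceed it.
Going as far as possible: P0, P8; after that, nothing fits. Verifying each step:
  pool = (3, 0)
  P0 needs (3, 0) <= (3, 0) -> finishes; pool += (0, 2) = (3, 2)
  P8 needs (1, 1) <= (3, 2) -> finishes; pool += (2, 0) = (5, 2)
  P3 cannot run: need (6, 1) vs free (5, 2) (insufficient page locks)
  P7 cannot run: need (6, 5) vs free (5, 2) (insufficient page locks and schema locks)
Processes that can never finish: P3 and P7.


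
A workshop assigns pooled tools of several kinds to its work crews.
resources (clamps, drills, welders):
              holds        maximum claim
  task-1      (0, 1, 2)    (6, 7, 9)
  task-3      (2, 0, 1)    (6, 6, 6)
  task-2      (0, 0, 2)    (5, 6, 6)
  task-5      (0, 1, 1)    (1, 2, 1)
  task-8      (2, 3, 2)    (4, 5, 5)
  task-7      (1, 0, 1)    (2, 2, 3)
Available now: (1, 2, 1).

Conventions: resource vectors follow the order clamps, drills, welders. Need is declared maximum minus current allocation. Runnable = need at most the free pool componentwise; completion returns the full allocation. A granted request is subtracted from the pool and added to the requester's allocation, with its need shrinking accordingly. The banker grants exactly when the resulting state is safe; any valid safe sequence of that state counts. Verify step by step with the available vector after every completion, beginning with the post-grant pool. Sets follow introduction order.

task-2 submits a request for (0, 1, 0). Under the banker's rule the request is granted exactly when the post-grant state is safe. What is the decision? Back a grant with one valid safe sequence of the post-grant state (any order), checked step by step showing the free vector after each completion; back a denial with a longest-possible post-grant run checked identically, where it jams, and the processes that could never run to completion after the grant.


DENY. Granting would leave the state unsafe.
Key observation: after task-5, task-7, task-8 the pool peaks at (4, 5, 5), and each blocked process is short somewhere: task-1 on clamps, drills, welders; task-3 on drills; task-2 on clamps.
After a pretend grant, a maximal execution: task-5, task-7, task-8 — then nothing else fits. Walking it through:
  pool = (1, 1, 1)
  task-5: need (1, 1, 0) fits (1, 1, 1); releases (0, 1, 1), pool now (1, 2, 2)
  task-7: need (1, 2, 2) fits (1, 2, 2); releases (1, 0, 1), pool now (2, 2, 3)
  task-8: need (2, 2, 3) fits (2, 2, 3); releases (2, 3, 2), pool now (4, 5, 5)
  task-1 cannot run: need (6, 6, 7) vs free (4, 5, 5) (insufficient clamps, drills and welders)
  task-3 cannot run: need (4, 6, 5) vs free (4, 5, 5) (insufficient drills)
  task-2 cannot run: need (5, 5, 4) vs free (4, 5, 5) (insufficient clamps)
Processes that could never finish after the grant: task-1, task-3 and task-2.


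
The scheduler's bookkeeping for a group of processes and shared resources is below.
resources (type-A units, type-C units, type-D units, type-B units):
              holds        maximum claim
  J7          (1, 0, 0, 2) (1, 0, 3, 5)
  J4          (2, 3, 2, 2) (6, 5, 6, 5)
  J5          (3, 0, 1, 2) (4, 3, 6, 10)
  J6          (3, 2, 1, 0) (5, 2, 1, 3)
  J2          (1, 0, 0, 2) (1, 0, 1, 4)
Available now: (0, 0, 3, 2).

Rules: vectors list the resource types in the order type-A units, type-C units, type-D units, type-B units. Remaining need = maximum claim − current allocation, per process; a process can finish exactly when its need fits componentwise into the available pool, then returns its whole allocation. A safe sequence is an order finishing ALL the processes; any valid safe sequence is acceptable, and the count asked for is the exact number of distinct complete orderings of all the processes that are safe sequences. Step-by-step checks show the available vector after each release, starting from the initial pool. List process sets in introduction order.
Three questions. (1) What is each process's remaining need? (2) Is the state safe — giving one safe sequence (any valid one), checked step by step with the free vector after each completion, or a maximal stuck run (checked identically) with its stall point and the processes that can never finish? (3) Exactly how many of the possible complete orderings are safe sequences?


(1) Outstanding need per process (order type-A units, type-C units, type-D units, type-B units):
  J7: (0, 0, 3, 3)
  J4: (4, 2, 4, 3)
  J5: (1, 3, 5, 8)
  J6: (2, 0, 0, 3)
  J2: (0, 0, 1, 2)
(2) SAFE. One safe sequence: J2, J7, J6, J4, J5.
Key observation: J2 is the earliest step where a requested resource binds exactly: need (0, 0, 1, 2), pool (0, 0, 3, 2) at its turn.
Verifying each step:
  pool = (0, 0, 3, 2)
  run J2 (needs (0, 0, 1, 2), free (0, 0, 3, 2)); after release of (1, 0, 0, 2) the pool is (1, 0, 3, 4)
  run J7 (needs (0, 0, 3, 3), free (1, 0, 3, 4)); after release of (1, 0, 0, 2) the pool is (2, 0, 3, 6)
  run J6 (needs (2, 0, 0, 3), free (2, 0, 3, 6)); after release of (3, 2, 1, 0) the pool is (5, 2, 4, 6)
  run J4 (needs (4, 2, 4, 3), free (5, 2, 4, 6)); after release of (2, 3, 2, 2) the pool is (7, 5, 6, 8)
  run J5 (needs (1, 3, 5, 8), free (7, 5, 6, 8)); after release of (3, 0, 1, 2) the pool is (10, 5, 7, 10)
(3) Exactly 1 of the possible complete orderings is a safe sequence.
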